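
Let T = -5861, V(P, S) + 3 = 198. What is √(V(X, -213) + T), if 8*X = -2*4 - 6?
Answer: I*√5666 ≈ 75.273*I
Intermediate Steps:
X = -7/4 (X = (-2*4 - 6)/8 = (-8 - 6)/8 = (⅛)*(-14) = -7/4 ≈ -1.7500)
V(P, S) = 195 (V(P, S) = -3 + 198 = 195)
√(V(X, -213) + T) = √(195 - 5861) = √(-5666) = I*√5666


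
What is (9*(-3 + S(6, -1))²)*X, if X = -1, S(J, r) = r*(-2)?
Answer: -9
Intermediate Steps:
S(J, r) = -2*r
(9*(-3 + S(6, -1))²)*X = (9*(-3 - 2*(-1))²)*(-1) = (9*(-3 + 2)²)*(-1) = (9*(-1)²)*(-1) = (9*1)*(-1) = 9*(-1) = -9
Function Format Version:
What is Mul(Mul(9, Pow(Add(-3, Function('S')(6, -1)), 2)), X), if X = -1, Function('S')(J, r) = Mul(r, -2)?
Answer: -9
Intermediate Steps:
Function('S')(J, r) = Mul(-2, r)
Mul(Mul(9, Pow(Add(-3, Function('S')(6, -1)), 2)), X) = Mul(Mul(9, Pow(Add(-3, Mul(-2, -1)), 2)), -1) = Mul(Mul(9, Pow(Add(-3, 2), 2)), -1) = Mul(Mul(9, Pow(-1, 2)), -1) = Mul(Mul(9, 1), -1) = Mul(9, -1) = -9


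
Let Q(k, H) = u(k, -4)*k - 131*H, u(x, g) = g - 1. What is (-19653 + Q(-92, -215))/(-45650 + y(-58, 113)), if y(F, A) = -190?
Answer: -2243/11460 ≈ -0.19572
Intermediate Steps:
u(x, g) = -1 + g
Q(k, H) = -131*H - 5*k (Q(k, H) = (-1 - 4)*k - 131*H = -5*k - 131*H = -131*H - 5*k)
(-19653 + Q(-92, -215))/(-45650 + y(-58, 113)) = (-19653 + (-131*(-215) - 5*(-92)))/(-45650 - 190) = (-19653 + (28165 + 460))/(-45840) = (-19653 + 28625)*(-1/45840) = 8972*(-1/45840) = -2243/11460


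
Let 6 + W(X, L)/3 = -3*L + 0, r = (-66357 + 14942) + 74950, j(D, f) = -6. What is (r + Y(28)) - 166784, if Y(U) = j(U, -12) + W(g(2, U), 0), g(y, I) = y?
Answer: -143273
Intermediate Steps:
r = 23535 (r = -51415 + 74950 = 23535)
W(X, L) = -18 - 9*L (W(X, L) = -18 + 3*(-3*L + 0) = -18 + 3*(-3*L) = -18 - 9*L)
Y(U) = -24 (Y(U) = -6 + (-18 - 9*0) = -6 + (-18 + 0) = -6 - 18 = -24)
(r + Y(28)) - 166784 = (23535 - 24) - 166784 = 23511 - 166784 = -143273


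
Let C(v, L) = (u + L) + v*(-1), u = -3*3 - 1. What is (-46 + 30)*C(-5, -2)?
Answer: 112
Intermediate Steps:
u = -10 (u = -9 - 1 = -10)
C(v, L) = -10 + L - v (C(v, L) = (-10 + L) + v*(-1) = (-10 + L) - v = -10 + L - v)
(-46 + 30)*C(-5, -2) = (-46 + 30)*(-10 - 2 - 1*(-5)) = -16*(-10 - 2 + 5) = -16*(-7) = 112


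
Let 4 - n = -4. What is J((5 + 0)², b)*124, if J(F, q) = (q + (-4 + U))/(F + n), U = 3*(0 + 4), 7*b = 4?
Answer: 2480/77 ≈ 32.208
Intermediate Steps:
b = 4/7 (b = (⅐)*4 = 4/7 ≈ 0.57143)
U = 12 (U = 3*4 = 12)
n = 8 (n = 4 - 1*(-4) = 4 + 4 = 8)
J(F, q) = (8 + q)/(8 + F) (J(F, q) = (q + (-4 + 12))/(F + 8) = (q + 8)/(8 + F) = (8 + q)/(8 + F))
J((5 + 0)², b)*124 = ((8 + 4/7)/(8 + (5 + 0)²))*124 = ((60/7)/(8 + 5²))*124 = ((60/7)/(8 + 25))*124 = ((60/7)/33)*124 = ((1/33)*(60/7))*124 = (20/77)*124 = 2480/77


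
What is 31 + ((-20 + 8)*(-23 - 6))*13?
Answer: 4555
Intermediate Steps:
31 + ((-20 + 8)*(-23 - 6))*13 = 31 - 12*(-29)*13 = 31 + 348*13 = 31 + 4524 = 4555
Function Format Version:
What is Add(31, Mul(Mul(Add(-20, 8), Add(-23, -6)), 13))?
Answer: 4555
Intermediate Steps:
Add(31, Mul(Mul(Add(-20, 8), Add(-23, -6)), 13)) = Add(31, Mul(Mul(-12, -29), 13)) = Add(31, Mul(348, 13)) = Add(31, 4524) = 4555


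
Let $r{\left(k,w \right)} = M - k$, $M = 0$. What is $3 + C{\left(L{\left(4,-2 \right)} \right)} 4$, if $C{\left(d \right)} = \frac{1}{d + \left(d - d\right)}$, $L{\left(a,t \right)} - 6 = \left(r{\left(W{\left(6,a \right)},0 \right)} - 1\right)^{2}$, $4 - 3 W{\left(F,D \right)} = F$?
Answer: $\frac{201}{55} \approx 3.6545$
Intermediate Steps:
$W{\left(F,D \right)} = \frac{4}{3} - \frac{F}{3}$
$r{\left(k,w \right)} = - k$ ($r{\left(k,w \right)} = 0 - k = - k$)
$L{\left(a,t \right)} = \frac{55}{9}$ ($L{\left(a,t \right)} = 6 + \left(- (\frac{4}{3} - 2) - 1\right)^{2} = 6 + \left(\left(-1\right) \left(- \frac{2}{3}\right) - 1\right)^{2} = 6 + \left(\frac{2}{3} - 1\right)^{2} = 6 + \left(- \frac{1}{3}\right)^{2} = 6 + \frac{1}{9} = \frac{55}{9}$)
$C{\left(d \right)} = \frac{1}{d}$ ($C{\left(d \right)} = \frac{1}{d + 0} = \frac{1}{d}$)
$3 + C{\left(L{\left(4,-2 \right)} \right)} 4 = 3 + \frac{1}{\frac{55}{9}} \cdot 4 = 3 + \frac{9}{55} \cdot 4 = 3 + \frac{36}{55} = \frac{201}{55}$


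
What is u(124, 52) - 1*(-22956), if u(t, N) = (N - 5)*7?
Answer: 23285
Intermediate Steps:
u(t, N) = -35 + 7*N (u(t, N) = (-5 + N)*7 = -35 + 7*N)
u(124, 52) - 1*(-22956) = (-35 + 7*52) - 1*(-22956) = (-35 + 364) + 22956 = 329 + 22956 = 23285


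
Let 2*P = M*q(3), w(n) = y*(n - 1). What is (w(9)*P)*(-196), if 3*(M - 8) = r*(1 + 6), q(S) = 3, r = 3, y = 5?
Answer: -176400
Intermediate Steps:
M = 15 (M = 8 + (3*(1 + 6))/3 = 8 + (3*7)/3 = 8 + (1/3)*21 = 8 + 7 = 15)
w(n) = -5 + 5*n (w(n) = 5*(n - 1) = 5*(-1 + n) = -5 + 5*n)
P = 45/2 (P = (15*3)/2 = (1/2)*45 = 45/2 ≈ 22.500)
(w(9)*P)*(-196) = ((-5 + 5*9)*(45/2))*(-196) = ((-5 + 45)*(45/2))*(-196) = (40*(45/2))*(-196) = 900*(-196) = -176400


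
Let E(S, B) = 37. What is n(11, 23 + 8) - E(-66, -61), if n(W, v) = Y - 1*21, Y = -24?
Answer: -82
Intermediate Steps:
n(W, v) = -45 (n(W, v) = -24 - 1*21 = -24 - 21 = -45)
n(11, 23 + 8) - E(-66, -61) = -45 - 1*37 = -45 - 37 = -82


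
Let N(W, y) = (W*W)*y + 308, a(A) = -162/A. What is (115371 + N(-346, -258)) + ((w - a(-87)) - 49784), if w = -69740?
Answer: -895826671/29 ≈ -3.0891e+7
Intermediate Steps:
N(W, y) = 308 + y*W**2 (N(W, y) = W**2*y + 308 = y*W**2 + 308 = 308 + y*W**2)
(115371 + N(-346, -258)) + ((w - a(-87)) - 49784) = (115371 + (308 - 258*(-346)**2)) + ((-69740 - (-162)/(-87)) - 49784) = (115371 + (308 - 258*119716)) + ((-69740 - (-162)*(-1)/87) - 49784) = (115371 + (308 - 30886728)) + ((-69740 - 1*54/29) - 49784) = (115371 - 30886420) + ((-69740 - 54/29) - 49784) = -30771049 + (-2022514/29 - 49784) = -30771049 - 3466250/29 = -895826671/29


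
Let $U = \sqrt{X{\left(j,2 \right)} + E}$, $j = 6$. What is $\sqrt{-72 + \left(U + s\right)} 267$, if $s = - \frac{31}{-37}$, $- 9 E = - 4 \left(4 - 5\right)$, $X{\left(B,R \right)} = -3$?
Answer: $\frac{89 \sqrt{-876789 + 4107 i \sqrt{31}}}{37} \approx 29.368 + 2252.5 i$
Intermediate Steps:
$E = - \frac{4}{9}$ ($E = - \frac{\left(-4\right) \left(4 - 5\right)}{9} = - \frac{\left(-4\right) \left(-1\right)}{9} = \left(- \frac{1}{9}\right) 4 = - \frac{4}{9} \approx -0.44444$)
$s = \frac{31}{37}$ ($s = \left(-31\right) \left(- \frac{1}{37}\right) = \frac{31}{37} \approx 0.83784$)
$U = \frac{i \sqrt{31}}{3}$ ($U = \sqrt{-3 - \frac{4}{9}} = \sqrt{- \frac{31}{9}} = \frac{i \sqrt{31}}{3} \approx 1.8559 i$)
$\sqrt{-72 + \left(U + s\right)} 267 = \sqrt{-72 + \left(\frac{i \sqrt{31}}{3} + \frac{31}{37}\right)} 267 = \sqrt{-72 + \left(\frac{31}{37} + \frac{i \sqrt{31}}{3}\right)} 267 = \sqrt{- \frac{2633}{37} + \frac{i \sqrt{31}}{3}} \cdot 267 = 267 \sqrt{- \frac{2633}{37} + \frac{i \sqrt{31}}{3}}$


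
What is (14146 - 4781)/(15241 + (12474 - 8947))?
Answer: 9365/18768 ≈ 0.49899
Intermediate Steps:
(14146 - 4781)/(15241 + (12474 - 8947)) = 9365/(15241 + 3527) = 9365/18768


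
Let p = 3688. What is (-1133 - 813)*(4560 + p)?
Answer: -16050608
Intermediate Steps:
(-1133 - 813)*(4560 + p) = (-1133 - 813)*(4560 + 3688) = -1946*8248 = -16050608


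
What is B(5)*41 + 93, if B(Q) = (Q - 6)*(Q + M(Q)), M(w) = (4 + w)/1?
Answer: -481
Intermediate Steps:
M(w) = 4 + w (M(w) = (4 + w)*1 = 4 + w)
B(Q) = (-6 + Q)*(4 + 2*Q) (B(Q) = (Q - 6)*(Q + (4 + Q)) = (-6 + Q)*(4 + 2*Q))
B(5)*41 + 93 = (-24 - 8*5 + 2*5**2)*41 + 93 = (-24 - 40 + 2*25)*41 + 93 = (-24 - 40 + 50)*41 + 93 = -14*41 + 93 = -574 + 93 = -481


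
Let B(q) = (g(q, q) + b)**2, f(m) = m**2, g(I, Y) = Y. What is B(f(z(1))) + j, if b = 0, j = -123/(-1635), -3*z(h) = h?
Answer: 3866/44145 ≈ 0.087575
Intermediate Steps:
z(h) = -h/3
j = 41/545 (j = -123*(-1/1635) = 41/545 ≈ 0.075229)
B(q) = q**2 (B(q) = (q + 0)**2 = q**2)
B(f(z(1))) + j = ((-1/3*1)**2)**2 + 41/545 = ((-1/3)**2)**2 + 41/545 = (1/9)**2 + 41/545 = 1/81 + 41/545 = 3866/44145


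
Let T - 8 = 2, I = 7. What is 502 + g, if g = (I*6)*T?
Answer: 922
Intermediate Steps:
T = 10 (T = 8 + 2 = 10)
g = 420 (g = (7*6)*10 = 42*10 = 420)
502 + g = 502 + 420 = 922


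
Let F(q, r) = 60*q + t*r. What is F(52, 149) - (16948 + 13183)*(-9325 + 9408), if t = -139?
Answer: -2518464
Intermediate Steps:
F(q, r) = -139*r + 60*q (F(q, r) = 60*q - 139*r = -139*r + 60*q)
F(52, 149) - (16948 + 13183)*(-9325 + 9408) = (-139*149 + 60*52) - (16948 + 13183)*(-9325 + 9408) = (-20711 + 3120) - 30131*83 = -17591 - 1*2500873 = -17591 - 2500873 = -2518464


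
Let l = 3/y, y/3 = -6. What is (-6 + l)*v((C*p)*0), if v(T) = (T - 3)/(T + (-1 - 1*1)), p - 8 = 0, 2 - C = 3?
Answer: -37/4 ≈ -9.2500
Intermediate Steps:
C = -1 (C = 2 - 1*3 = 2 - 3 = -1)
y = -18 (y = 3*(-6) = -18)
p = 8 (p = 8 + 0 = 8)
v(T) = (-3 + T)/(-2 + T) (v(T) = (-3 + T)/(T + (-1 - 1)) = (-3 + T)/(T - 2) = (-3 + T)/(-2 + T))
l = -1/6 (l = 3/(-18) = 3*(-1/18) = -1/6 ≈ -0.16667)
(-6 + l)*v((C*p)*0) = (-6 - 1/6)*((-3 - 1*8*0)/(-2 - 1*8*0)) = -37*(-3 - 8*0)/(6*(-2 - 8*0)) = -37*(-3 + 0)/(6*(-2 + 0)) = -37*(-3)/(6*(-2)) = -(-37)*(-3)/12 = -37/6*3/2 = -37/4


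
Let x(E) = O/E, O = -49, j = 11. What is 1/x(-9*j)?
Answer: 99/49 ≈ 2.0204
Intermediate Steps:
x(E) = -49/E
1/x(-9*j) = 1/(-49/((-9*11))) = 1/(-49/(-99)) = 1/(-49*(-1/99)) = 1/(49/99) = 99/49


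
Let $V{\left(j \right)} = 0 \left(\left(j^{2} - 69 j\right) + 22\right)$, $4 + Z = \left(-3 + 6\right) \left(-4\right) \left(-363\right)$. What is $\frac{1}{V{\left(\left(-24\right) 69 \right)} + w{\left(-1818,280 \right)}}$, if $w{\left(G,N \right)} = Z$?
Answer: $\frac{1}{4352} \approx 0.00022978$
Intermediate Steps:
$Z = 4352$ ($Z = -4 + \left(-3 + 6\right) \left(-4\right) \left(-363\right) = -4 + 3 \left(-4\right) \left(-363\right) = -4 - -4356 = -4 + 4356 = 4352$)
$w{\left(G,N \right)} = 4352$
$V{\left(j \right)} = 0$ ($V{\left(j \right)} = 0 \left(22 + j^{2} - 69 j\right) = 0$)
$\frac{1}{V{\left(\left(-24\right) 69 \right)} + w{\left(-1818,280 \right)}} = \frac{1}{0 + 4352} = \frac{1}{4352}$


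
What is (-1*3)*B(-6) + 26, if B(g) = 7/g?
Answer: 59/2 ≈ 29.500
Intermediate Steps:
(-1*3)*B(-6) + 26 = (-1*3)*(7/(-6)) + 26 = -21*(-1)/6 + 26 = -3*(-7/6) + 26 = 7/2 + 26 = 59/2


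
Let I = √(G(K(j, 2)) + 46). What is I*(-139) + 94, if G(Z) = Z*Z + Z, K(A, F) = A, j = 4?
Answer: 94 - 139*√66 ≈ -1035.2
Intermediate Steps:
G(Z) = Z + Z² (G(Z) = Z² + Z = Z + Z²)
I = √66 (I = √(4*(1 + 4) + 46) = √(4*5 + 46) = √(20 + 46) = √66 ≈ 8.1240)
I*(-139) + 94 = √66*(-139) + 94 = -139*√66 + 94 = 94 - 139*√66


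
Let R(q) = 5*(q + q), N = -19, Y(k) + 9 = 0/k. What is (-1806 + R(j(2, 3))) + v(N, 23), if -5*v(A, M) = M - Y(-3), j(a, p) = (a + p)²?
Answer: -7812/5 ≈ -1562.4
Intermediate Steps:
Y(k) = -9 (Y(k) = -9 + 0/k = -9 + 0 = -9)
R(q) = 10*q (R(q) = 5*(2*q) = 10*q)
v(A, M) = -9/5 - M/5 (v(A, M) = -(M - 1*(-9))/5 = -(M + 9)/5 = -(9 + M)/5 = -9/5 - M/5)
(-1806 + R(j(2, 3))) + v(N, 23) = (-1806 + 10*(2 + 3)²) + (-9/5 - ⅕*23) = (-1806 + 10*5²) + (-9/5 - 23/5) = (-1806 + 10*25) - 32/5 = (-1806 + 250) - 32/5 = -1556 - 32/5 = -7812/5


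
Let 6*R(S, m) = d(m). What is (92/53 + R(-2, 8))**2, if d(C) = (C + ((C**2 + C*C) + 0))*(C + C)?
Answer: 3357043600/25281 ≈ 1.3279e+5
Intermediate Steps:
d(C) = 2*C*(C + 2*C**2) (d(C) = (C + ((C**2 + C**2) + 0))*(2*C) = (C + (2*C**2 + 0))*(2*C) = (C + 2*C**2)*(2*C) = 2*C*(C + 2*C**2))
R(S, m) = m**2*(2 + 4*m)/6 (R(S, m) = (m**2*(2 + 4*m))/6 = m**2*(2 + 4*m)/6)
(92/53 + R(-2, 8))**2 = (92/53 + (1/3)*8**2*(1 + 2*8))**2 = (92*(1/53) + (1/3)*64*(1 + 16))**2 = (92/53 + (1/3)*64*17)**2 = (92/53 + 1088/3)**2 = (57940/159)**2 = 3357043600/25281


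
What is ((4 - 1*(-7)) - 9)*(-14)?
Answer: -28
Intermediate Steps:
((4 - 1*(-7)) - 9)*(-14) = ((4 + 7) - 9)*(-14) = (11 - 9)*(-14) = 2*(-14) = -28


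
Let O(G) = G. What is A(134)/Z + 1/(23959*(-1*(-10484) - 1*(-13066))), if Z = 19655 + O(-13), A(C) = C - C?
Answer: 1/564234450 ≈ 1.7723e-9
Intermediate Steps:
A(C) = 0
Z = 19642 (Z = 19655 - 13 = 19642)
A(134)/Z + 1/(23959*(-1*(-10484) - 1*(-13066))) = 0/19642 + 1/(23959*(-1*(-10484) - 1*(-13066))) = 0*(1/19642) + 1/(23959*(10484 + 13066)) = 0 + (1/23959)/23550 = 0 + (1/23959)*(1/23550) = 0 + 1/564234450 = 1/564234450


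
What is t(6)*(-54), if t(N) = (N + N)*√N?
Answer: -648*√6 ≈ -1587.3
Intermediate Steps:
t(N) = 2*N^(3/2) (t(N) = (2*N)*√N = 2*N^(3/2))
t(6)*(-54) = (2*6^(3/2))*(-54) = (2*(6*√6))*(-54) = (12*√6)*(-54) = -648*√6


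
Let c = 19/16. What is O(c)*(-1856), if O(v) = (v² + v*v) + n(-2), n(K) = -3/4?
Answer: -7685/2 ≈ -3842.5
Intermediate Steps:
c = 19/16 (c = 19*(1/16) = 19/16 ≈ 1.1875)
n(K) = -¾ (n(K) = -3*¼ = -¾)
O(v) = -¾ + 2*v² (O(v) = (v² + v*v) - ¾ = (v² + v²) - ¾ = 2*v² - ¾ = -¾ + 2*v²)
O(c)*(-1856) = (-¾ + 2*(19/16)²)*(-1856) = (-¾ + 2*(361/256))*(-1856) = (-¾ + 361/128)*(-1856) = (265/128)*(-1856) = -7685/2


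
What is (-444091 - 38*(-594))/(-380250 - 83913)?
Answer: 60217/66309 ≈ 0.90813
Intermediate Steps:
(-444091 - 38*(-594))/(-380250 - 83913) = (-444091 + 22572)/(-464163) = -421519*(-1/464163) = 60217/66309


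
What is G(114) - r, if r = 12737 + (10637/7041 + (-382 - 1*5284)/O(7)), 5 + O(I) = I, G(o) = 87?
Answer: -69132134/7041 ≈ -9818.5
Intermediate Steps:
O(I) = -5 + I
r = 69744701/7041 (r = 12737 + (10637/7041 + (-382 - 1*5284)/(-5 + 7)) = 12737 + (10637*(1/7041) + (-382 - 5284)/2) = 12737 + (10637/7041 - 5666*1/2) = 12737 + (10637/7041 - 2833) = 12737 - 19936516/7041 = 69744701/7041 ≈ 9905.5)
G(114) - r = 87 - 1*69744701/7041 = 87 - 69744701/7041 = -69132134/7041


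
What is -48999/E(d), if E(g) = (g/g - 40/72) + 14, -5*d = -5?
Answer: -440991/130 ≈ -3392.2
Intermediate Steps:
d = 1 (d = -⅕*(-5) = 1)
E(g) = 130/9 (E(g) = (1 - 40*1/72) + 14 = (1 - 5/9) + 14 = 4/9 + 14 = 130/9)
-48999/E(d) = -48999/130/9 = -48999*9/130 = -440991/130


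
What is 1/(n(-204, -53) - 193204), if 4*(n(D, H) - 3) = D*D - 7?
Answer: -4/731195 ≈ -5.4705e-6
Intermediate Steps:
n(D, H) = 5/4 + D**2/4 (n(D, H) = 3 + (D*D - 7)/4 = 3 + (D**2 - 7)/4 = 3 + (-7 + D**2)/4 = 3 + (-7/4 + D**2/4) = 5/4 + D**2/4)
1/(n(-204, -53) - 193204) = 1/((5/4 + (1/4)*(-204)**2) - 193204) = 1/((5/4 + (1/4)*41616) - 193204) = 1/((5/4 + 10404) - 193204) = 1/(41621/4 - 193204) = 1/(-731195/4) = -4/731195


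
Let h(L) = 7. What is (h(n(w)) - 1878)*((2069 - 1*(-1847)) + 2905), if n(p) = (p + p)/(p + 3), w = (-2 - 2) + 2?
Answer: -12762091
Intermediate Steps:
w = -2 (w = -4 + 2 = -2)
n(p) = 2*p/(3 + p) (n(p) = (2*p)/(3 + p) = 2*p/(3 + p))
(h(n(w)) - 1878)*((2069 - 1*(-1847)) + 2905) = (7 - 1878)*((2069 - 1*(-1847)) + 2905) = -1871*((2069 + 1847) + 2905) = -1871*(3916 + 2905) = -1871*6821 = -12762091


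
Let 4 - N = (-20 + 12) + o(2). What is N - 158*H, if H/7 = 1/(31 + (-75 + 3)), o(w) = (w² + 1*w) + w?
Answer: 1270/41 ≈ 30.976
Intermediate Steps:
o(w) = w² + 2*w (o(w) = (w² + w) + w = (w + w²) + w = w² + 2*w)
H = -7/41 (H = 7/(31 + (-75 + 3)) = 7/(31 - 72) = 7/(-41) = 7*(-1/41) = -7/41 ≈ -0.17073)
N = 4 (N = 4 - ((-20 + 12) + 2*(2 + 2)) = 4 - (-8 + 2*4) = 4 - (-8 + 8) = 4 - 1*0 = 4 + 0 = 4)
N - 158*H = 4 - 158*(-7/41) = 4 + 1106/41 = 1270/41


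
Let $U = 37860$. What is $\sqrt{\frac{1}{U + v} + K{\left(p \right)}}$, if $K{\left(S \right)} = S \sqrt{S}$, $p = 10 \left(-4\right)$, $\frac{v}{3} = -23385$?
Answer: $\frac{\sqrt{-32295 - 83437362000 i \sqrt{10}}}{32295} \approx 11.247 - 11.247 i$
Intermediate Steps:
$v = -70155$ ($v = 3 \left(-23385\right) = -70155$)
$p = -40$
$K{\left(S \right)} = S^{\frac{3}{2}}$
$\sqrt{\frac{1}{U + v} + K{\left(p \right)}} = \sqrt{\frac{1}{37860 - 70155} + \left(-40\right)^{\frac{3}{2}}} = \sqrt{\frac{1}{-32295} - 80 i \sqrt{10}} = \sqrt{- \frac{1}{32295} - 80 i \sqrt{10}}$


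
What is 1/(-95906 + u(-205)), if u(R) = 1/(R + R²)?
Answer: -41820/4010788919 ≈ -1.0427e-5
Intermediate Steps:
1/(-95906 + u(-205)) = 1/(-95906 + 1/((-205)*(1 - 205))) = 1/(-95906 - 1/205/(-204)) = 1/(-95906 - 1/205*(-1/204)) = 1/(-95906 + 1/41820) = 1/(-4010788919/41820) = -41820/4010788919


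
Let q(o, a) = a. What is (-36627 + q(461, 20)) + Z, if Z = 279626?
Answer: 243019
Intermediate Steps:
(-36627 + q(461, 20)) + Z = (-36627 + 20) + 279626 = -36607 + 279626 = 243019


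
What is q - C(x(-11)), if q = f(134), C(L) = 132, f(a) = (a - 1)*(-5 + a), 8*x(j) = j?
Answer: 17025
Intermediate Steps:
x(j) = j/8
f(a) = (-1 + a)*(-5 + a)
q = 17157 (q = 5 + 134² - 6*134 = 5 + 17956 - 804 = 17157)
q - C(x(-11)) = 17157 - 1*132 = 17157 - 132 = 17025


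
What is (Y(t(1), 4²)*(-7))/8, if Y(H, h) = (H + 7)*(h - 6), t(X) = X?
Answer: -70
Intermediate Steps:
Y(H, h) = (-6 + h)*(7 + H) (Y(H, h) = (7 + H)*(-6 + h) = (-6 + h)*(7 + H))
(Y(t(1), 4²)*(-7))/8 = ((-42 - 6*1 + 7*4² + 1*4²)*(-7))/8 = ((-42 - 6 + 7*16 + 1*16)*(-7))*(⅛) = ((-42 - 6 + 112 + 16)*(-7))*(⅛) = (80*(-7))*(⅛) = -560*⅛ = -70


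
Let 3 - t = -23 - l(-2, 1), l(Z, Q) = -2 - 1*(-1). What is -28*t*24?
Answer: -16800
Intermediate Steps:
l(Z, Q) = -1 (l(Z, Q) = -2 + 1 = -1)
t = 25 (t = 3 - (-23 - 1*(-1)) = 3 - (-23 + 1) = 3 - 1*(-22) = 3 + 22 = 25)
-28*t*24 = -28*25*24 = -700*24 = -16800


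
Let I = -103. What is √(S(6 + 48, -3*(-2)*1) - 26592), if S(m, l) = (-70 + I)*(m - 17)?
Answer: I*√32993 ≈ 181.64*I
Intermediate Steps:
S(m, l) = 2941 - 173*m (S(m, l) = (-70 - 103)*(m - 17) = -173*(-17 + m) = 2941 - 173*m)
√(S(6 + 48, -3*(-2)*1) - 26592) = √((2941 - 173*(6 + 48)) - 26592) = √((2941 - 173*54) - 26592) = √((2941 - 9342) - 26592) = √(-6401 - 26592) = √(-32993) = I*√32993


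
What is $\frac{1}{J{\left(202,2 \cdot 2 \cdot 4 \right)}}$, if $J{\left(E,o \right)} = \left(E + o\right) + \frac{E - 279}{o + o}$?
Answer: $\frac{32}{6899} \approx 0.0046384$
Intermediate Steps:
$J{\left(E,o \right)} = E + o + \frac{-279 + E}{2 o}$ ($J{\left(E,o \right)} = \left(E + o\right) + \frac{-279 + E}{2 o} = E + o + \frac{-279 + E}{2 o}$)
$\frac{1}{J{\left(202,2 \cdot 2 \cdot 4 \right)}} = \frac{1}{\frac{1}{2} \frac{1}{2 \cdot 2 \cdot 4} \left(-279 + 202 + 2 \cdot 2 \cdot 2 \cdot 4 \left(202 + 2 \cdot 2 \cdot 4\right)\right)} = \frac{1}{\frac{1}{2} \frac{1}{4 \cdot 4} \left(-279 + 202 + 2 \cdot 4 \cdot 4 \left(202 + 4 \cdot 4\right)\right)} = \frac{1}{\frac{1}{2} \cdot \frac{1}{16} \left(-279 + 202 + 2 \cdot 16 \left(202 + 16\right)\right)} = \frac{1}{\frac{1}{2} \cdot \frac{1}{16} \left(-279 + 202 + 2 \cdot 16 \cdot 218\right)} = \frac{1}{\frac{1}{2} \cdot \frac{1}{16} \left(-279 + 202 + 6976\right)} = \frac{1}{\frac{1}{2} \cdot \frac{1}{16} \cdot 6899} = \frac{1}{\frac{6899}{32}} = \frac{32}{6899}$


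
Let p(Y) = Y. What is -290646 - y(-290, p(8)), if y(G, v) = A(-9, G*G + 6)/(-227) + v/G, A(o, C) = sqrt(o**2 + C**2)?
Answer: -42143666/145 + sqrt(7073819317)/227 ≈ -2.9028e+5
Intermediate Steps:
A(o, C) = sqrt(C**2 + o**2)
y(G, v) = -sqrt(81 + (6 + G**2)**2)/227 + v/G (y(G, v) = sqrt((G*G + 6)**2 + (-9)**2)/(-227) + v/G = sqrt((G**2 + 6)**2 + 81)*(-1/227) + v/G = sqrt((6 + G**2)**2 + 81)*(-1/227) + v/G = sqrt(81 + (6 + G**2)**2)*(-1/227) + v/G = -sqrt(81 + (6 + G**2)**2)/227 + v/G)
-290646 - y(-290, p(8)) = -290646 - (-sqrt(81 + (6 + (-290)**2)**2)/227 + 8/(-290)) = -290646 - (-sqrt(81 + (6 + 84100)**2)/227 + 8*(-1/290)) = -290646 - (-sqrt(81 + 84106**2)/227 - 4/145) = -290646 - (-sqrt(81 + 7073819236)/227 - 4/145) = -290646 - (-sqrt(7073819317)/227 - 4/145) = -290646 - (-4/145 - sqrt(7073819317)/227) = -290646 + (4/145 + sqrt(7073819317)/227) = -42143666/145 + sqrt(7073819317)/227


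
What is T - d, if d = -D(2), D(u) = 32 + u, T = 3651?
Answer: 3685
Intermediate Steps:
d = -34 (d = -(32 + 2) = -1*34 = -34)
T - d = 3651 - 1*(-34) = 3651 + 34 = 3685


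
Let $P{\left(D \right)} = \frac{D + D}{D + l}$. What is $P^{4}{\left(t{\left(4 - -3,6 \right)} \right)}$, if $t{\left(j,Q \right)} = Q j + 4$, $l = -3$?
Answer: $\frac{71639296}{3418801} \approx 20.954$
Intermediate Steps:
$t{\left(j,Q \right)} = 4 + Q j$
$P{\left(D \right)} = \frac{2 D}{-3 + D}$ ($P{\left(D \right)} = \frac{D + D}{D - 3} = \frac{2 D}{-3 + D}$)
$P^{4}{\left(t{\left(4 - -3,6 \right)} \right)} = \left(\frac{2 \left(4 + 6 \left(4 - -3\right)\right)}{-3 + \left(4 + 6 \left(4 - -3\right)\right)}\right)^{4} = \left(\frac{2 \left(4 + 6 \left(4 + 3\right)\right)}{-3 + \left(4 + 6 \left(4 + 3\right)\right)}\right)^{4} = \left(\frac{2 \left(4 + 6 \cdot 7\right)}{-3 + \left(4 + 6 \cdot 7\right)}\right)^{4} = \left(\frac{2 \left(4 + 42\right)}{-3 + \left(4 + 42\right)}\right)^{4} = \left(2 \cdot 46 \frac{1}{-3 + 46}\right)^{4} = \left(2 \cdot 46 \cdot \frac{1}{43}\right)^{4} = \left(\frac{92}{43}\right)^{4} = \frac{71639296}{3418801}$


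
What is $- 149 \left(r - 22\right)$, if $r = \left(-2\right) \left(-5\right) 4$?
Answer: $-2682$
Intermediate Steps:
$r = 40$ ($r = 10 \cdot 4 = 40$)
$- 149 \left(r - 22\right) = - 149 \left(40 - 22\right) = \left(-149\right) 18 = -2682$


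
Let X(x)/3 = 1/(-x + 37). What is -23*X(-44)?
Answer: -23/27 ≈ -0.85185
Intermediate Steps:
X(x) = 3/(37 - x) (X(x) = 3/(-x + 37) = 3/(37 - x))
-23*X(-44) = -(-69)/(-37 - 44) = -(-69)/(-81) = -(-69)*(-1)/81 = -23*1/27 = -23/27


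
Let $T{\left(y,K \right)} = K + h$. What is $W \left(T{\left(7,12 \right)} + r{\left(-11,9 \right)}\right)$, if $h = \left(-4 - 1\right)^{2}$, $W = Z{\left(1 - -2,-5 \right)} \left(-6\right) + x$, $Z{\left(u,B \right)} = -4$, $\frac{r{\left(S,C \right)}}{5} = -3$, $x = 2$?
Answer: $572$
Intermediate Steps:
$r{\left(S,C \right)} = -15$ ($r{\left(S,C \right)} = 5 \left(-3\right) = -15$)
$W = 26$ ($W = \left(-4\right) \left(-6\right) + 2 = 24 + 2 = 26$)
$h = 25$ ($h = \left(-5\right)^{2} = 25$)
$T{\left(y,K \right)} = 25 + K$ ($T{\left(y,K \right)} = K + 25 = 25 + K$)
$W \left(T{\left(7,12 \right)} + r{\left(-11,9 \right)}\right) = 26 \left(\left(25 + 12\right) - 15\right) = 26 \left(37 - 15\right) = 26 \cdot 22 = 572$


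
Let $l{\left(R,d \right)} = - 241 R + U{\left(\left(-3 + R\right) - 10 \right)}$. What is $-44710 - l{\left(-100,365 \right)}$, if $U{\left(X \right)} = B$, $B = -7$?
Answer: $-68803$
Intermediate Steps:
$U{\left(X \right)} = -7$
$l{\left(R,d \right)} = -7 - 241 R$ ($l{\left(R,d \right)} = - 241 R - 7 = -7 - 241 R$)
$-44710 - l{\left(-100,365 \right)} = -44710 - \left(-7 - -24100\right) = -44710 - \left(-7 + 24100\right) = -44710 - 24093 = -68803$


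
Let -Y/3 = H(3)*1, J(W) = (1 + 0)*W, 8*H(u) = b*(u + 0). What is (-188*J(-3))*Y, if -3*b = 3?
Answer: 1269/2 ≈ 634.50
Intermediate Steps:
b = -1 (b = -⅓*3 = -1)
H(u) = -u/8 (H(u) = (-(u + 0))/8 = (-u)/8 = -u/8)
J(W) = W (J(W) = 1*W = W)
Y = 9/8 (Y = -3*(-⅛*3) = -(-9)/8 = -3*(-3/8) = 9/8 ≈ 1.1250)
(-188*J(-3))*Y = -188*(-3)*(9/8) = 564*(9/8) = 1269/2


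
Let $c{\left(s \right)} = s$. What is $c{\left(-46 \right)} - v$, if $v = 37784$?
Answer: $-37830$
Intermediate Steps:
$c{\left(-46 \right)} - v = -46 - 37784 = -37830$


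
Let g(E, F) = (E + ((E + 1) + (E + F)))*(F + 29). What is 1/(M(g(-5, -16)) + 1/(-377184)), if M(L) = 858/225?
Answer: 3143200/11986061 ≈ 0.26224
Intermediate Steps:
g(E, F) = (29 + F)*(1 + F + 3*E) (g(E, F) = (E + ((1 + E) + (E + F)))*(29 + F) = (E + (1 + F + 2*E))*(29 + F) = (1 + F + 3*E)*(29 + F) = (29 + F)*(1 + F + 3*E))
M(L) = 286/75 (M(L) = 858*(1/225) = 286/75)
1/(M(g(-5, -16)) + 1/(-377184)) = 1/(286/75 + 1/(-377184)) = 1/(286/75 - 1/377184) = 1/(11986061/3143200) = 3143200/11986061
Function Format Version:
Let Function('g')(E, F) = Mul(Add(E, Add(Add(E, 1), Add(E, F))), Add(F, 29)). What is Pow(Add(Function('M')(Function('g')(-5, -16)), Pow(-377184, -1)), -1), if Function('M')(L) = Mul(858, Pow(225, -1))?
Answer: Rational(3143200, 11986061) ≈ 0.26224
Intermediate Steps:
Function('g')(E, F) = Mul(Add(29, F), Add(1, F, Mul(3, E))) (Function('g')(E, F) = Mul(Add(E, Add(Add(1, E), Add(E, F))), Add(29, F)) = Mul(Add(E, Add(1, F, Mul(2, E))), Add(29, F)) = Mul(Add(1, F, Mul(3, E)), Add(29, F)) = Mul(Add(29, F), Add(1, F, Mul(3, E))))
Function('M')(L) = Rational(286, 75) (Function('M')(L) = Mul(858, Rational(1, 225)) = Rational(286, 75))
Pow(Add(Function('M')(Function('g')(-5, -16)), Pow(-377184, -1)), -1) = Pow(Add(Rational(286, 75), Pow(-377184, -1)), -1) = Pow(Add(Rational(286, 75), Rational(-1, 377184)), -1) = Pow(Rational(11986061, 3143200), -1) = Rational(3143200, 11986061)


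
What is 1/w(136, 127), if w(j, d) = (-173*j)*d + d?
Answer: -1/2987929 ≈ -3.3468e-7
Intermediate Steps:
w(j, d) = d - 173*d*j (w(j, d) = -173*d*j + d = d - 173*d*j)
1/w(136, 127) = 1/(127*(1 - 173*136)) = 1/(127*(1 - 23528)) = 1/(127*(-23527)) = 1/(-2987929) = -1/2987929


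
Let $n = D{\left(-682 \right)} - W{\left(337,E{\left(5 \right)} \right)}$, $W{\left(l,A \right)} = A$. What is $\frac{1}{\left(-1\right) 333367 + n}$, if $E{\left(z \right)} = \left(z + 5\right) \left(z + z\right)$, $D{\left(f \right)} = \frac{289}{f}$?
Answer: $- \frac{682}{227424783} \approx -2.9988 \cdot 10^{-6}$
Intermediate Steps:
$E{\left(z \right)} = 2 z \left(5 + z\right)$ ($E{\left(z \right)} = \left(5 + z\right) 2 z = 2 z \left(5 + z\right)$)
$n = - \frac{68489}{682}$ ($n = \frac{289}{-682} - 2 \cdot 5 \left(5 + 5\right) = 289 \left(- \frac{1}{682}\right) - 2 \cdot 5 \cdot 10 = - \frac{289}{682} - 100 = - \frac{68489}{682} \approx -100.42$)
$\frac{1}{\left(-1\right) 333367 + n} = \frac{1}{\left(-1\right) 333367 - \frac{68489}{682}} = \frac{1}{-333367 - \frac{68489}{682}} = \frac{1}{- \frac{227424783}{682}} = - \frac{682}{227424783}$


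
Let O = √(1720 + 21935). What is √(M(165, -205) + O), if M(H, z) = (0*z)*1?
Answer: 23655^(¼) ≈ 12.402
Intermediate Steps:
M(H, z) = 0 (M(H, z) = 0*1 = 0)
O = √23655 ≈ 153.80
√(M(165, -205) + O) = √(0 + √23655) = √(√23655) = 23655^(¼)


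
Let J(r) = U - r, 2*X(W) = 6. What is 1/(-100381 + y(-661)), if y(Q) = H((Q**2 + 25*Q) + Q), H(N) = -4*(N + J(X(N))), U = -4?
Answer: -1/1779293 ≈ -5.6202e-7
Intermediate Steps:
X(W) = 3 (X(W) = (1/2)*6 = 3)
J(r) = -4 - r
H(N) = 28 - 4*N (H(N) = -4*(N + (-4 - 1*3)) = -4*(N + (-4 - 3)) = -4*(N - 7) = -4*(-7 + N) = 28 - 4*N)
y(Q) = 28 - 104*Q - 4*Q**2 (y(Q) = 28 - 4*((Q**2 + 25*Q) + Q) = 28 - 4*(Q**2 + 26*Q) = 28 + (-104*Q - 4*Q**2) = 28 - 104*Q - 4*Q**2)
1/(-100381 + y(-661)) = 1/(-100381 + (28 - 4*(-661)*(26 - 661))) = 1/(-100381 + (28 - 4*(-661)*(-635))) = 1/(-100381 + (28 - 1678940)) = 1/(-100381 - 1678912) = 1/(-1779293) = -1/1779293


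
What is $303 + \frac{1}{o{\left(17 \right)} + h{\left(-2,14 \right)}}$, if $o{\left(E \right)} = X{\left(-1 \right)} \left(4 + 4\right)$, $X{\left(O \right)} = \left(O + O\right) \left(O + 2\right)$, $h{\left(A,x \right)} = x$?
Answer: $\frac{605}{2} \approx 302.5$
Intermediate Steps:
$X{\left(O \right)} = 2 O \left(2 + O\right)$
$o{\left(E \right)} = -16$ ($o{\left(E \right)} = 2 \left(-1\right) \left(2 - 1\right) \left(4 + 4\right) = 2 \left(-1\right) 1 \cdot 8 = \left(-2\right) 8 = -16$)
$303 + \frac{1}{o{\left(17 \right)} + h{\left(-2,14 \right)}} = 303 + \frac{1}{-16 + 14} = 303 + \frac{1}{-2} = 303 - \frac{1}{2} = \frac{605}{2}$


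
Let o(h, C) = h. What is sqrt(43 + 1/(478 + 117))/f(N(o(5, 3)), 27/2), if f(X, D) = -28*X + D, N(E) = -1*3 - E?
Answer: 2*sqrt(15223670)/282625 ≈ 0.027611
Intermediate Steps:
N(E) = -3 - E
f(X, D) = D - 28*X
sqrt(43 + 1/(478 + 117))/f(N(o(5, 3)), 27/2) = sqrt(43 + 1/(478 + 117))/(27/2 - 28*(-3 - 1*5)) = sqrt(43 + 1/595)/(27*(1/2) - 28*(-3 - 5)) = sqrt(43 + 1/595)/(27/2 - 28*(-8)) = sqrt(25586/595)/(27/2 + 224) = (sqrt(15223670)/595)/(475/2) = (sqrt(15223670)/595)*(2/475) = 2*sqrt(15223670)/282625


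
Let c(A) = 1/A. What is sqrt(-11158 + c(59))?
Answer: I*sqrt(38840939)/59 ≈ 105.63*I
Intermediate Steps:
sqrt(-11158 + c(59)) = sqrt(-11158 + 1/59) = sqrt(-658321/59) = I*sqrt(38840939)/59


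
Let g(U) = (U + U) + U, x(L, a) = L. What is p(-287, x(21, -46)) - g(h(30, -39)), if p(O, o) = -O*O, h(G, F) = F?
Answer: -82252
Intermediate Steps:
g(U) = 3*U (g(U) = 2*U + U = 3*U)
p(O, o) = -O²
p(-287, x(21, -46)) - g(h(30, -39)) = -1*(-287)² - 3*(-39) = -1*82369 - 1*(-117) = -82369 + 117 = -82252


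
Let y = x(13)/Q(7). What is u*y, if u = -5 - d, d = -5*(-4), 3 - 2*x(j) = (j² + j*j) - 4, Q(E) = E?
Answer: 8275/14 ≈ 591.07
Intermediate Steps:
x(j) = 7/2 - j² (x(j) = 3/2 - ((j² + j*j) - 4)/2 = 3/2 - ((j² + j²) - 4)/2 = 3/2 - (2*j² - 4)/2 = 3/2 - (-4 + 2*j²)/2 = 3/2 + (2 - j²) = 7/2 - j²)
d = 20
y = -331/14 (y = (7/2 - 1*13²)/7 = (7/2 - 1*169)*(⅐) = (7/2 - 169)*(⅐) = -331/2*⅐ = -331/14 ≈ -23.643)
u = -25 (u = -5 - 1*20 = -5 - 20 = -25)
u*y = -25*(-331/14) = 8275/14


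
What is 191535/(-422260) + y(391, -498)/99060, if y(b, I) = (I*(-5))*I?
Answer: -1808614341/139430252 ≈ -12.971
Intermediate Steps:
y(b, I) = -5*I² (y(b, I) = (-5*I)*I = -5*I²)
191535/(-422260) + y(391, -498)/99060 = 191535/(-422260) - 5*(-498)²/99060 = 191535*(-1/422260) - 5*248004*(1/99060) = -38307/84452 - 1240020*1/99060 = -38307/84452 - 20667/1651 = -1808614341/139430252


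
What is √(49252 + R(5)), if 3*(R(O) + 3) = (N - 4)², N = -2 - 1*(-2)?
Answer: √443289/3 ≈ 221.93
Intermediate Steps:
N = 0 (N = -2 + 2 = 0)
R(O) = 7/3 (R(O) = -3 + (0 - 4)²/3 = -3 + (⅓)*(-4)² = -3 + (⅓)*16 = -3 + 16/3 = 7/3)
√(49252 + R(5)) = √(49252 + 7/3) = √(147763/3) = √443289/3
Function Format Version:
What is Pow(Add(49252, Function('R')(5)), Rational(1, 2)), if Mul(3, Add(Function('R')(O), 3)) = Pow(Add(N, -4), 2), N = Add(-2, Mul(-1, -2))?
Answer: Mul(Rational(1, 3), Pow(443289, Rational(1, 2))) ≈ 221.93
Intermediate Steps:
N = 0 (N = Add(-2, 2) = 0)
Function('R')(O) = Rational(7, 3) (Function('R')(O) = Add(-3, Mul(Rational(1, 3), Pow(Add(0, -4), 2))) = Add(-3, Mul(Rational(1, 3), Pow(-4, 2))) = Add(-3, Mul(Rational(1, 3), 16)) = Add(-3, Rational(16, 3)) = Rational(7, 3))
Pow(Add(49252, Function('R')(5)), Rational(1, 2)) = Pow(Add(49252, Rational(7, 3)), Rational(1, 2)) = Pow(Rational(147763, 3), Rational(1, 2)) = Mul(Rational(1, 3), Pow(443289, Rational(1, 2)))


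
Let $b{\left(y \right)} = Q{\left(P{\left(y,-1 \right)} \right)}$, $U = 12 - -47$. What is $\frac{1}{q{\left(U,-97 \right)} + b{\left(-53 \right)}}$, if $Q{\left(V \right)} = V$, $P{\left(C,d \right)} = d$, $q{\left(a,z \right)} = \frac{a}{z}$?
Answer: $- \frac{97}{156} \approx -0.62179$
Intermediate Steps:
$U = 59$ ($U = 12 + 47 = 59$)
$b{\left(y \right)} = -1$
$\frac{1}{q{\left(U,-97 \right)} + b{\left(-53 \right)}} = \frac{1}{\frac{59}{-97} - 1} = \frac{1}{59 \left(- \frac{1}{97}\right) - 1} = \frac{1}{- \frac{59}{97} - 1} = \frac{1}{- \frac{156}{97}} = - \frac{97}{156}$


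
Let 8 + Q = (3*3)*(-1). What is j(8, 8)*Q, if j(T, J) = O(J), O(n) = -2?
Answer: 34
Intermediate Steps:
j(T, J) = -2
Q = -17 (Q = -8 + (3*3)*(-1) = -8 + 9*(-1) = -8 - 9 = -17)
j(8, 8)*Q = -2*(-17) = 34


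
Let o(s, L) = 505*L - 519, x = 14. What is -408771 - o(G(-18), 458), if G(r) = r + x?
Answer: -639542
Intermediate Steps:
G(r) = 14 + r (G(r) = r + 14 = 14 + r)
o(s, L) = -519 + 505*L
-408771 - o(G(-18), 458) = -408771 - (-519 + 505*458) = -408771 - (-519 + 231290) = -408771 - 1*230771 = -408771 - 230771 = -639542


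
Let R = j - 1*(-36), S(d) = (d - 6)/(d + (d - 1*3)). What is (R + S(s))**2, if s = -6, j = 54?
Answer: 206116/25 ≈ 8244.6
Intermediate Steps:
S(d) = (-6 + d)/(-3 + 2*d) (S(d) = (-6 + d)/(d + (d - 3)) = (-6 + d)/(d + (-3 + d)) = (-6 + d)/(-3 + 2*d))
R = 90 (R = 54 - 1*(-36) = 54 + 36 = 90)
(R + S(s))**2 = (90 + (-6 - 6)/(-3 + 2*(-6)))**2 = (90 - 12/(-3 - 12))**2 = (90 - 12/(-15))**2 = (90 - 1/15*(-12))**2 = (90 + 4/5)**2 = (454/5)**2 = 206116/25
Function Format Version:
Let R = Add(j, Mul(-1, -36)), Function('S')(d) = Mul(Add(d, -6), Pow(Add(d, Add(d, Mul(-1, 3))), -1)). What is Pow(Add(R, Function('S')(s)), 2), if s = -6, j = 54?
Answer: Rational(206116, 25) ≈ 8244.6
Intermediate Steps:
Function('S')(d) = Mul(Pow(Add(-3, Mul(2, d)), -1), Add(-6, d)) (Function('S')(d) = Mul(Add(-6, d), Pow(Add(d, Add(d, -3)), -1)) = Mul(Add(-6, d), Pow(Add(d, Add(-3, d)), -1)) = Mul(Add(-6, d), Pow(Add(-3, Mul(2, d)), -1)) = Mul(Pow(Add(-3, Mul(2, d)), -1), Add(-6, d)))
R = 90 (R = Add(54, Mul(-1, -36)) = Add(54, 36) = 90)
Pow(Add(R, Function('S')(s)), 2) = Pow(Add(90, Mul(Pow(Add(-3, Mul(2, -6)), -1), Add(-6, -6))), 2) = Pow(Add(90, Mul(Pow(Add(-3, -12), -1), -12)), 2) = Pow(Add(90, Mul(Pow(-15, -1), -12)), 2) = Pow(Add(90, Mul(Rational(-1, 15), -12)), 2) = Pow(Add(90, Rational(4, 5)), 2) = Pow(Rational(454, 5), 2) = Rational(206116, 25)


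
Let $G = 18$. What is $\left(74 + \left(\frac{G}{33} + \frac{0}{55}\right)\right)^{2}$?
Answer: $\frac{672400}{121} \approx 5557.0$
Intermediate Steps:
$\left(74 + \left(\frac{G}{33} + \frac{0}{55}\right)\right)^{2} = \left(74 + \left(\frac{18}{33} + \frac{0}{55}\right)\right)^{2} = \left(74 + \left(18 \cdot \frac{1}{33} + 0 \cdot \frac{1}{55}\right)\right)^{2} = \left(74 + \left(\frac{6}{11} + 0\right)\right)^{2} = \left(74 + \frac{6}{11}\right)^{2} = \left(\frac{820}{11}\right)^{2} = \frac{672400}{121}$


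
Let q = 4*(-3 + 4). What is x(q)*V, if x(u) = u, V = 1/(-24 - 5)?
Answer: -4/29 ≈ -0.13793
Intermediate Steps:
V = -1/29 (V = 1/(-29) = -1/29 ≈ -0.034483)
q = 4 (q = 4*1 = 4)
x(q)*V = 4*(-1/29) = -4/29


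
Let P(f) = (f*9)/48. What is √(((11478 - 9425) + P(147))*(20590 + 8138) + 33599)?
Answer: √239215994/2 ≈ 7733.3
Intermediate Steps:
P(f) = 3*f/16 (P(f) = (9*f)*(1/48) = 3*f/16)
√(((11478 - 9425) + P(147))*(20590 + 8138) + 33599) = √(((11478 - 9425) + (3/16)*147)*(20590 + 8138) + 33599) = √((2053 + 441/16)*28728 + 33599) = √((33289/16)*28728 + 33599) = √(119540799/2 + 33599) = √(119607997/2) = √239215994/2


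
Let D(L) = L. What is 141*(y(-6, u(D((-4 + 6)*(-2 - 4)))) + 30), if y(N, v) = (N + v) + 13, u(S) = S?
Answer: 3525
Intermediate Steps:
y(N, v) = 13 + N + v
141*(y(-6, u(D((-4 + 6)*(-2 - 4)))) + 30) = 141*((13 - 6 + (-4 + 6)*(-2 - 4)) + 30) = 141*((13 - 6 + 2*(-6)) + 30) = 141*((13 - 6 - 12) + 30) = 141*(-5 + 30) = 141*25 = 3525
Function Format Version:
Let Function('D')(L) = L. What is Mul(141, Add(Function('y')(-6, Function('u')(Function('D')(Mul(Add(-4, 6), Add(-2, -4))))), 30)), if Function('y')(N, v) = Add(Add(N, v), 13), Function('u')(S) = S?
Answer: 3525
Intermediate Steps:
Function('y')(N, v) = Add(13, N, v)
Mul(141, Add(Function('y')(-6, Function('u')(Function('D')(Mul(Add(-4, 6), Add(-2, -4))))), 30)) = Mul(141, Add(Add(13, -6, Mul(Add(-4, 6), Add(-2, -4))), 30)) = Mul(141, Add(Add(13, -6, Mul(2, -6)), 30)) = Mul(141, Add(Add(13, -6, -12), 30)) = Mul(141, Add(-5, 30)) = Mul(141, 25) = 3525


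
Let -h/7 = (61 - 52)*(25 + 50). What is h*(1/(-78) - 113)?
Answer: 13883625/26 ≈ 5.3399e+5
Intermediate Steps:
h = -4725 (h = -7*(61 - 52)*(25 + 50) = -63*75 = -7*675 = -4725)
h*(1/(-78) - 113) = -4725*(1/(-78) - 113) = -4725*(-1/78 - 113) = -4725*(-8815/78) = 13883625/26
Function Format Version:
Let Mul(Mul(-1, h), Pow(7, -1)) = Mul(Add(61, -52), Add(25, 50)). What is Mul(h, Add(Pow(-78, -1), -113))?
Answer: Rational(13883625, 26) ≈ 5.3399e+5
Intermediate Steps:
h = -4725 (h = Mul(-7, Mul(Add(61, -52), Add(25, 50))) = Mul(-7, Mul(9, 75)) = Mul(-7, 675) = -4725)
Mul(h, Add(Pow(-78, -1), -113)) = Mul(-4725, Add(Pow(-78, -1), -113)) = Mul(-4725, Add(Rational(-1, 78), -113)) = Mul(-4725, Rational(-8815, 78)) = Rational(13883625, 26)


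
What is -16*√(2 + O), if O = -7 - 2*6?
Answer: -16*I*√17 ≈ -65.97*I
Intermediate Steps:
O = -19 (O = -7 - 12 = -19)
-16*√(2 + O) = -16*√(2 - 19) = -16*I*√17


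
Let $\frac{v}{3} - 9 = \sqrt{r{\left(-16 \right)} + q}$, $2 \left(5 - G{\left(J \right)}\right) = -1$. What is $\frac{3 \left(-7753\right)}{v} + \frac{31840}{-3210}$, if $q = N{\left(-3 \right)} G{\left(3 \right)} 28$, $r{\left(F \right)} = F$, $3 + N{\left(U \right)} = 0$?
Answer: $\frac{- 3184 \sqrt{478} + 2517369 i}{321 \left(\sqrt{478} - 9 i\right)} \approx -134.74 + 303.23 i$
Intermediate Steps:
$G{\left(J \right)} = \frac{11}{2}$ ($G{\left(J \right)} = 5 - - \frac{1}{2} = 5 + \frac{1}{2} = \frac{11}{2}$)
$N{\left(U \right)} = -3$ ($N{\left(U \right)} = -3 + 0 = -3$)
$q = -462$ ($q = \left(-3\right) \frac{11}{2} \cdot 28 = \left(- \frac{33}{2}\right) 28 = -462$)
$v = 27 + 3 i \sqrt{478}$ ($v = 27 + 3 \sqrt{-16 - 462} = 27 + 3 \sqrt{-478} = 27 + 3 i \sqrt{478} \approx 27.0 + 65.59 i$)
$\frac{3 \left(-7753\right)}{v} + \frac{31840}{-3210} = \frac{3 \left(-7753\right)}{27 + 3 i \sqrt{478}} + \frac{31840}{-3210} = - \frac{23259}{27 + 3 i \sqrt{478}} + 31840 \left(- \frac{1}{3210}\right) = - \frac{23259}{27 + 3 i \sqrt{478}} - \frac{3184}{321} = - \frac{3184}{321} - \frac{23259}{27 + 3 i \sqrt{478}}$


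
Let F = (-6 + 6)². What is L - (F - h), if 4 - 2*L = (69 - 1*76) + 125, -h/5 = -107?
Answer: 478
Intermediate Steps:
h = 535 (h = -5*(-107) = 535)
F = 0 (F = 0² = 0)
L = -57 (L = 2 - ((69 - 1*76) + 125)/2 = 2 - ((69 - 76) + 125)/2 = 2 - (-7 + 125)/2 = 2 - ½*118 = 2 - 59 = -57)
L - (F - h) = -57 - (0 - 1*535) = -57 - (0 - 535) = -57 - 1*(-535) = -57 + 535 = 478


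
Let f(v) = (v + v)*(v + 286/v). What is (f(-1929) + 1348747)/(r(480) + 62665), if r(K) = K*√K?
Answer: 110182628733/763262045 - 3375897984*√30/763262045 ≈ 120.13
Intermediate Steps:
r(K) = K^(3/2)
f(v) = 2*v*(v + 286/v) (f(v) = (2*v)*(v + 286/v) = 2*v*(v + 286/v))
(f(-1929) + 1348747)/(r(480) + 62665) = ((572 + 2*(-1929)²) + 1348747)/(480^(3/2) + 62665) = ((572 + 2*3721041) + 1348747)/(1920*√30 + 62665) = ((572 + 7442082) + 1348747)/(62665 + 1920*√30) = (7442654 + 1348747)/(62665 + 1920*√30) = 8791401/(62665 + 1920*√30)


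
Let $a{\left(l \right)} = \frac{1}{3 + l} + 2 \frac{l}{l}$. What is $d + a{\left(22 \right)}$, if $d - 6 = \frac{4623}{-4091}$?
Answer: $\frac{706716}{102275} \approx 6.91$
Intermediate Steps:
$a{\left(l \right)} = 2 + \frac{1}{3 + l}$ ($a{\left(l \right)} = \frac{1}{3 + l} + 2 \cdot 1 = \frac{1}{3 + l} + 2 = 2 + \frac{1}{3 + l}$)
$d = \frac{19923}{4091}$ ($d = 6 + \frac{4623}{-4091} = 6 + 4623 \left(- \frac{1}{4091}\right) = 6 - \frac{4623}{4091} = \frac{19923}{4091} \approx 4.87$)
$d + a{\left(22 \right)} = \frac{19923}{4091} + \frac{7 + 2 \cdot 22}{3 + 22} = \frac{19923}{4091} + \frac{7 + 44}{25} = \frac{19923}{4091} + \frac{1}{25} \cdot 51 = \frac{19923}{4091} + \frac{51}{25} = \frac{706716}{102275}$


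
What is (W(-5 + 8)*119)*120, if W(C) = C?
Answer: 42840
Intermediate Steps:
(W(-5 + 8)*119)*120 = ((-5 + 8)*119)*120 = (3*119)*120 = 357*120 = 42840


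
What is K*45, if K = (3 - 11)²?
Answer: 2880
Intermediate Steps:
K = 64 (K = (-8)² = 64)
K*45 = 64*45 = 2880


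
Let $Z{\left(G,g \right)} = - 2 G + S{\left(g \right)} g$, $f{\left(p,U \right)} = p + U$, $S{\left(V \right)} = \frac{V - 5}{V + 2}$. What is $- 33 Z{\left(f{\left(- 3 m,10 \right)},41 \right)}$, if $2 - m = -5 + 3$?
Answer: $- \frac{54384}{43} \approx -1264.7$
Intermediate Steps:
$m = 4$ ($m = 2 - \left(-5 + 3\right) = 2 - -2 = 2 + 2 = 4$)
$S{\left(V \right)} = \frac{-5 + V}{2 + V}$
$f{\left(p,U \right)} = U + p$
$Z{\left(G,g \right)} = - 2 G + \frac{g \left(-5 + g\right)}{2 + g}$ ($Z{\left(G,g \right)} = - 2 G + \frac{-5 + g}{2 + g} g = - 2 G + \frac{g \left(-5 + g\right)}{2 + g}$)
$- 33 Z{\left(f{\left(- 3 m,10 \right)},41 \right)} = - 33 \frac{41 \left(-5 + 41\right) - 2 \left(10 - 12\right) \left(2 + 41\right)}{2 + 41} = - 33 \frac{41 \cdot 36 - 2 \left(10 - 12\right) 43}{43} = - 33 \frac{1476 - \left(-4\right) 43}{43} = - 33 \frac{1476 + 172}{43} = - 33 \cdot \frac{1}{43} \cdot 1648 = \left(-33\right) \frac{1648}{43} = - \frac{54384}{43}$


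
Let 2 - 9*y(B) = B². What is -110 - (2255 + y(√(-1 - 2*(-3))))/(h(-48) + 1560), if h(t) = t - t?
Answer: -130391/1170 ≈ -111.45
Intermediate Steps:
y(B) = 2/9 - B²/9
h(t) = 0
-110 - (2255 + y(√(-1 - 2*(-3))))/(h(-48) + 1560) = -110 - (2255 + (2/9 - (√(-1 - 2*(-3)))²/9))/(0 + 1560) = -110 - (2255 + (2/9 - (√(-1 + 6))²/9))/1560 = -110 - (2255 + (2/9 - (√5)²/9))/1560 = -110 - (2255 + (2/9 - ⅑*5))/1560 = -110 - (2255 + (2/9 - 5/9))/1560 = -110 - (2255 - ⅓)/1560 = -110 - 6764/(3*1560) = -110 - 1*1691/1170 = -110 - 1691/1170 = -130391/1170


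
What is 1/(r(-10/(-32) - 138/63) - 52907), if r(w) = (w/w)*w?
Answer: -336/17777383 ≈ -1.8900e-5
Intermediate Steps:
r(w) = w (r(w) = 1*w = w)
1/(r(-10/(-32) - 138/63) - 52907) = 1/((-10/(-32) - 138/63) - 52907) = 1/((-10*(-1/32) - 138*1/63) - 52907) = 1/((5/16 - 46/21) - 52907) = 1/(-631/336 - 52907) = 1/(-17777383/336) = -336/17777383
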